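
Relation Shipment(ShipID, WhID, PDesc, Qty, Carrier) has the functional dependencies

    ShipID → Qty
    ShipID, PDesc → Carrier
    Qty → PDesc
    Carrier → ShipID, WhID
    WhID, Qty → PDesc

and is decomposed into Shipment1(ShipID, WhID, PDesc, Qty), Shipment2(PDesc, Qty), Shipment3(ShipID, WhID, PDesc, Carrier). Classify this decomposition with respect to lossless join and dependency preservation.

lossless and dependency-preserving

Lossless test (chase): Rows 1 and 3 agree on ShipID; apply ShipID→Qty and equate their Qty entries. Rows 1 and 3 agree on ShipID, PDesc; apply ShipID, PDesc→Carrier and equate their Carrier entries. Row 1 is now all distinguished symbols — the join is lossless.
Dependency preservation: every FD's attributes lie within a single fragment, so each can be enforced locally — preserved.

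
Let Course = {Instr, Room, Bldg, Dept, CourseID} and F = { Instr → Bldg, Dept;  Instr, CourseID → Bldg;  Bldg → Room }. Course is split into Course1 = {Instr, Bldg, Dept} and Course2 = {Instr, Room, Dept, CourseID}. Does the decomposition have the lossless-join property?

Yes

Common attributes: Course1 ∩ Course2 = {Instr, Dept}.
Closure of {Instr, Dept}: Instr → Bldg, Dept applies, adding Bldg; Bldg → Room applies, adding Room. So (Instr, Dept)⁺ = {Instr, Room, Bldg, Dept}.
This closure contains every attribute of Course1, so Course1 ∩ Course2 → Course1. The join is lossless.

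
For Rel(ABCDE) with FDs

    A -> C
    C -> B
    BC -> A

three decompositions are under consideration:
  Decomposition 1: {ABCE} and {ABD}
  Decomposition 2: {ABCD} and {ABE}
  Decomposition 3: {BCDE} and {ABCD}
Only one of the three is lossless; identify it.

Decomposition 3

Decomposition 1: common = {AB}, closure = {ABC} → lossy.
Decomposition 2: common = {AB}, closure = {ABC} → lossy.
Decomposition 3: common = {BCD}, closure = {ABCD} → lossless.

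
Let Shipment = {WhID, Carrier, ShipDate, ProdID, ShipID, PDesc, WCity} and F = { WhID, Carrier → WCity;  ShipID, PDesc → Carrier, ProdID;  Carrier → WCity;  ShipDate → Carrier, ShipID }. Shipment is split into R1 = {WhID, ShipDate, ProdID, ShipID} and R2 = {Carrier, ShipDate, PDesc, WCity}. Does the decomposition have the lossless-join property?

Common attributes: R1 ∩ R2 = {ShipDate}.
Closure of {ShipDate}: ShipDate → Carrier, ShipID applies, adding Carrier, ShipID; Carrier → WCity applies, adding WCity. So (ShipDate)⁺ = {Carrier, ShipDate, ShipID, WCity}.
The closure contains neither all of R1 = {WhID, ShipDate, ProdID, ShipID} nor all of R2 = {Carrier, ShipDate, PDesc, WCity}, so the common attributes are not a superkey of either fragment. The join is lossy.

No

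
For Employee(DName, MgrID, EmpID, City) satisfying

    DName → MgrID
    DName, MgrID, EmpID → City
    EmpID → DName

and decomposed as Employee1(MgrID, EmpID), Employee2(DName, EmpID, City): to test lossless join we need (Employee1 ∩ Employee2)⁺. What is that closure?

DName, MgrID, EmpID, City

Employee1 ∩ Employee2 = {EmpID}.
EmpID → DName applies, adding DName
DName → MgrID applies, adding MgrID
DName, MgrID, EmpID → City applies, adding City
Closure: {DName, MgrID, EmpID, City}.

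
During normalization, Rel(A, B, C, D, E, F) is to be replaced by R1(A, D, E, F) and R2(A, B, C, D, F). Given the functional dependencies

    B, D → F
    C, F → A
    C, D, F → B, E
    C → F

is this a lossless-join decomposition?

No

Common attributes: R1 ∩ R2 = {A, D, F}.
No dependency enlarges {A, D, F}, so (A, D, F)⁺ = {A, D, F}.
The closure contains neither all of R1 = {A, D, E, F} nor all of R2 = {A, B, C, D, F}, so the common attributes are not a superkey of either fragment. The join is lossy.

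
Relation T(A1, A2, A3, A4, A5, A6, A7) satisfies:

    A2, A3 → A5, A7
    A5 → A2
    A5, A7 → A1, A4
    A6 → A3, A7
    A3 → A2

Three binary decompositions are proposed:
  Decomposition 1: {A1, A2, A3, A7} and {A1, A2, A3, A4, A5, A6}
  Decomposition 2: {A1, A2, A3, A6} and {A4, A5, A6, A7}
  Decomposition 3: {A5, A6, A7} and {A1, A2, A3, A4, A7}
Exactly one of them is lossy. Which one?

Decomposition 1: common = {A1, A2, A3}, closure = {A1, A2, A3, A4, A5, A7} → lossless.
Decomposition 2: common = {A6}, closure = {A1, A2, A3, A4, A5, A6, A7} → lossless.
Decomposition 3: common = {A7}, closure = {A7} → lossy.

Decomposition 3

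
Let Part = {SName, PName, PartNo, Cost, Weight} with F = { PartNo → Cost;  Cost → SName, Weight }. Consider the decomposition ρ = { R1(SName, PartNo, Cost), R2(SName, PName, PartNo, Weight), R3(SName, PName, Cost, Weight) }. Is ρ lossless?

Yes

Chase test. Columns are SName, PName, PartNo, Cost, Weight; row i has aⱼ where attribute j ∈ Ri, else bᵢⱼ.
Initial tableau (one row per fragment):
  row 1: a1 b12 a3 a4 b15
  row 2: a1 a2 a3 b24 a5
  row 3: a1 a2 b33 a4 a5
Rows 1 and 2 agree on PartNo; apply PartNo→Cost and equate their Cost entries.
Rows 1 and 2 agree on Cost; apply Cost→SName, Weight and equate their SName, Weight entries.
Row 2 is now all distinguished symbols — the join is lossless.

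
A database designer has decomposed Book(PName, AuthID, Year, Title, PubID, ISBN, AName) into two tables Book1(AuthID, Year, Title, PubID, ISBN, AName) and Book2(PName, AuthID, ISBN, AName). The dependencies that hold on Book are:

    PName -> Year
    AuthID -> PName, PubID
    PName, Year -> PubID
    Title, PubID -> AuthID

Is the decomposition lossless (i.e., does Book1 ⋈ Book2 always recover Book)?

Yes

Common attributes: Book1 ∩ Book2 = {AuthID, ISBN, AName}.
Closure of {AuthID, ISBN, AName}: AuthID → PName, PubID applies, adding PName, PubID; PName → Year applies, adding Year. So (AuthID, ISBN, AName)⁺ = {PName, AuthID, Year, PubID, ISBN, AName}.
This closure contains every attribute of Book2, so Book1 ∩ Book2 → Book2. The join is lossless.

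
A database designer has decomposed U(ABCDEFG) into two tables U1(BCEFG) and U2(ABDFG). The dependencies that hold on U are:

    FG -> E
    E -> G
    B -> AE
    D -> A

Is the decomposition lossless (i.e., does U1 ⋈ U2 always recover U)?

No

Common attributes: U1 ∩ U2 = {BFG}.
Closure of {BFG}: FG → E applies, adding E; B → AE applies, adding A. So (BFG)⁺ = {ABEFG}.
The closure contains neither all of U1 = {BCEFG} nor all of U2 = {ABDFG}, so the common attributes are not a superkey of either fragment. The join is lossy.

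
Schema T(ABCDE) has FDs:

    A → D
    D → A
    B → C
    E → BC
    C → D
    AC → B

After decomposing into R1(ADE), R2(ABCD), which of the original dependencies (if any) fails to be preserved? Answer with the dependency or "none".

Check E → BC: no single fragment contains all of {BCE}, and the restricted closure of {E} across the fragments never reaches {BC}.
A → D is preserved.
D → A is preserved.
B → C is preserved.
C → D is preserved.
AC → B is preserved.

E → BC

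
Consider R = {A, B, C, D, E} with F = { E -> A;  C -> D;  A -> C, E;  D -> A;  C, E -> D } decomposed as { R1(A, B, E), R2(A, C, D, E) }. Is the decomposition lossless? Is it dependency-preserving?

lossless and dependency-preserving

Lossless test: (A, E)⁺ = {A, C, D, E}, which contains all of one fragment — lossless.
Dependency preservation: every FD's attributes lie within a single fragment, so each can be enforced locally — preserved.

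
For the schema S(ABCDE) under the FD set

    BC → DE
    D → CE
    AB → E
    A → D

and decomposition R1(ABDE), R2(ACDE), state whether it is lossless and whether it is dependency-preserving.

Lossless test: (ADE)⁺ = {ACDE}, which contains all of one fragment — lossless.
Dependency preservation: the restricted closure of {BC} across the fragments never reaches {DE}, so BC → DE cannot be enforced without a join — not preserved.

lossless but not dependency-preserving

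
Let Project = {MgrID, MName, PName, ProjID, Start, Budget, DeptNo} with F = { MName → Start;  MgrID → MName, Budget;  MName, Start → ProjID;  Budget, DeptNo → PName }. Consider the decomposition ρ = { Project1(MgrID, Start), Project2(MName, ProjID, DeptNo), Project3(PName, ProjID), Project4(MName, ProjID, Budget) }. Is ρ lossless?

Chase test. Columns are MgrID, MName, PName, ProjID, Start, Budget, DeptNo; row i has aⱼ where attribute j ∈ Projecti, else bᵢⱼ.
Initial tableau (one row per fragment):
  row 1: a1 b12 b13 b14 a5 b16 b17
  row 2: b21 a2 b23 a4 b25 b26 a7
  row 3: b31 b32 a3 a4 b35 b36 b37
  row 4: b41 a2 b43 a4 b45 a6 b47
Rows 2 and 4 agree on MName; apply MName→Start and equate their Start entries.
No row becomes fully distinguished — the join is lossy.

No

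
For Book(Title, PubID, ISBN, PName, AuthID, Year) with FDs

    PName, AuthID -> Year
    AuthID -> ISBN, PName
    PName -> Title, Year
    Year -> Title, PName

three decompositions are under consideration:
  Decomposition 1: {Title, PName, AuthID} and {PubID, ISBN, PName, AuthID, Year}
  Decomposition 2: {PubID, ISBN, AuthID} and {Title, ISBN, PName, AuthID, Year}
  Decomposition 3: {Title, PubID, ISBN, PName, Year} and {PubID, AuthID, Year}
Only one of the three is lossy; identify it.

Decomposition 1: common = {PName, AuthID}, closure = {Title, ISBN, PName, AuthID, Year} → lossless.
Decomposition 2: common = {ISBN, AuthID}, closure = {Title, ISBN, PName, AuthID, Year} → lossless.
Decomposition 3: common = {PubID, Year}, closure = {Title, PubID, PName, Year} → lossy.

Decomposition 3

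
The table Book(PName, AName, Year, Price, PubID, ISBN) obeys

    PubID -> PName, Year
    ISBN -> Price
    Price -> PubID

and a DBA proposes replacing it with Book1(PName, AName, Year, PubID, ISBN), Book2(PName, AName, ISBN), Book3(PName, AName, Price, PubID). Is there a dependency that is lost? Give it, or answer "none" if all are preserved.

Check ISBN → Price: no single fragment contains all of {Price, ISBN}, and the restricted closure of {ISBN} across the fragments never reaches {Price}.
PubID → PName, Year is preserved.
Price → PubID is preserved.

ISBN -> Price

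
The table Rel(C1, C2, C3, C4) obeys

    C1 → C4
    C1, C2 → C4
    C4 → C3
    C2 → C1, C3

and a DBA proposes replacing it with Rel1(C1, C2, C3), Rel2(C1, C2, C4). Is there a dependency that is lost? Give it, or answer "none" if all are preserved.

C4 → C3

Check C4 → C3: no single fragment contains all of {C3, C4}, and the restricted closure of {C4} across the fragments never reaches {C3}.
C1 → C4 is preserved.
C1, C2 → C4 is preserved.
C2 → C1, C3 is preserved.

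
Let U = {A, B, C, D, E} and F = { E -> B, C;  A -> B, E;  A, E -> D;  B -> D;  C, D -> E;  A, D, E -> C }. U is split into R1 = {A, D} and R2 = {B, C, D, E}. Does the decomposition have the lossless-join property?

Common attributes: R1 ∩ R2 = {D}.
No dependency enlarges {D}, so (D)⁺ = {D}.
The closure contains neither all of R1 = {A, D} nor all of R2 = {B, C, D, E}, so the common attributes are not a superkey of either fragment. The join is lossy.

No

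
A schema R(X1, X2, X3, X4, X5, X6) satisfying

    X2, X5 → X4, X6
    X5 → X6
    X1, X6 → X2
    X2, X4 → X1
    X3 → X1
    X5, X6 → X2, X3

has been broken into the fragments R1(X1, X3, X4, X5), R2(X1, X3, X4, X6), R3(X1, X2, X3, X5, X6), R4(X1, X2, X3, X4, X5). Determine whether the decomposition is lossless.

Chase test. Columns are X1, X2, X3, X4, X5, X6; row i has aⱼ where attribute j ∈ Ri, else bᵢⱼ.
Initial tableau (one row per fragment):
  row 1: a1 b12 a3 a4 a5 b16
  row 2: a1 b22 a3 a4 b25 a6
  row 3: a1 a2 a3 b34 a5 a6
  row 4: a1 a2 a3 a4 a5 b46
Rows 3 and 4 agree on X2, X5; apply X2, X5→X4, X6 and equate their X4, X6 entries.
Rows 1 and 3 agree on X5; apply X5→X6 and equate their X6 entries.
Rows 1 and 2 agree on X1, X6; apply X1, X6→X2 and equate their X2 entries.
Rows 1 and 3 agree on X1, X6; apply X1, X6→X2 and equate their X2 entries.
Row 1 is now all distinguished symbols — the join is lossless.

Yes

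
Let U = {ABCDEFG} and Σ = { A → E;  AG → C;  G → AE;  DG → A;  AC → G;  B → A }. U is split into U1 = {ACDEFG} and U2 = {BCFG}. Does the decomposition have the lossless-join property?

No

Common attributes: U1 ∩ U2 = {CFG}.
Closure of {CFG}: G → AE applies, adding AE. So (CFG)⁺ = {ACEFG}.
The closure contains neither all of U1 = {ACDEFG} nor all of U2 = {BCFG}, so the common attributes are not a superkey of either fragment. The join is lossy.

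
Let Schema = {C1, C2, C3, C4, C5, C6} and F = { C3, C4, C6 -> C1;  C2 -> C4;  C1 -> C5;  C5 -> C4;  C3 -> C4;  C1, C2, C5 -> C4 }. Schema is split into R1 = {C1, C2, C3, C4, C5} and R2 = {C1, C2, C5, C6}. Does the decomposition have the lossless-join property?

No

Common attributes: R1 ∩ R2 = {C1, C2, C5}.
Closure of {C1, C2, C5}: C2 → C4 applies, adding C4. So (C1, C2, C5)⁺ = {C1, C2, C4, C5}.
The closure contains neither all of R1 = {C1, C2, C3, C4, C5} nor all of R2 = {C1, C2, C5, C6}, so the common attributes are not a superkey of either fragment. The join is lossy.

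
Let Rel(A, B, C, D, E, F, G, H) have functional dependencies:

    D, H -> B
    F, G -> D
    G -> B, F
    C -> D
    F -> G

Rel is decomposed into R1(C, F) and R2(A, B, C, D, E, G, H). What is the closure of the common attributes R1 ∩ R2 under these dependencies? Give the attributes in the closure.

C, D

R1 ∩ R2 = {C}.
C → D applies, adding D
Closure: {C, D}.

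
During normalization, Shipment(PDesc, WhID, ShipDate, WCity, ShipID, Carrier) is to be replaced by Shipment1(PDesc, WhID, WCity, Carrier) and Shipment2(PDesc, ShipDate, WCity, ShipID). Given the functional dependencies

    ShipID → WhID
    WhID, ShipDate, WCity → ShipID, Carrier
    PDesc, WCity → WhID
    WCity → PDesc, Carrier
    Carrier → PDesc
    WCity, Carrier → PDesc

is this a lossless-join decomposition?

Common attributes: Shipment1 ∩ Shipment2 = {PDesc, WCity}.
Closure of {PDesc, WCity}: PDesc, WCity → WhID applies, adding WhID; WCity → PDesc, Carrier applies, adding Carrier. So (PDesc, WCity)⁺ = {PDesc, WhID, WCity, Carrier}.
This closure contains every attribute of Shipment1, so Shipment1 ∩ Shipment2 → Shipment1. The join is lossless.

Yes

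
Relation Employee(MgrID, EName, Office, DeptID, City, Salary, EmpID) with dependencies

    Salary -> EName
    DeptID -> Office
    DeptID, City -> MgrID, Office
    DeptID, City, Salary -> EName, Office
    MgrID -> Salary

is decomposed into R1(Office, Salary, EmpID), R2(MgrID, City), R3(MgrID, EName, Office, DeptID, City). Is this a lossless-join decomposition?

No

Chase test. Columns are MgrID, EName, Office, DeptID, City, Salary, EmpID; row i has aⱼ where attribute j ∈ Ri, else bᵢⱼ.
Initial tableau (one row per fragment):
  row 1: b11 b12 a3 b14 b15 a6 a7
  row 2: a1 b22 b23 b24 a5 b26 b27
  row 3: a1 a2 a3 a4 a5 b36 b37
Rows 2 and 3 agree on MgrID; apply MgrID→Salary and equate their Salary entries.
Rows 2 and 3 agree on Salary; apply Salary→EName and equate their EName entries.
No row becomes fully distinguished — the join is lossy.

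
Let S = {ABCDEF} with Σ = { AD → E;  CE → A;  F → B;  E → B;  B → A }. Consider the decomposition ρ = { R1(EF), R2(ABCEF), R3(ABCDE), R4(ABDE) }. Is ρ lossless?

No

Chase test. Columns are ABCDEF; row i has aⱼ where attribute j ∈ Ri, else bᵢⱼ.
Initial tableau (one row per fragment):
  row 1: b11 b12 b13 b14 a5 a6
  row 2: a1 a2 a3 b24 a5 a6
  row 3: a1 a2 a3 a4 a5 b36
  row 4: a1 a2 b43 a4 a5 b46
Rows 1 and 2 agree on F; apply F→B and equate their B entries.
Rows 1 and 2 agree on B; apply B→A and equate their A entries.
No row becomes fully distinguished — the join is lossy.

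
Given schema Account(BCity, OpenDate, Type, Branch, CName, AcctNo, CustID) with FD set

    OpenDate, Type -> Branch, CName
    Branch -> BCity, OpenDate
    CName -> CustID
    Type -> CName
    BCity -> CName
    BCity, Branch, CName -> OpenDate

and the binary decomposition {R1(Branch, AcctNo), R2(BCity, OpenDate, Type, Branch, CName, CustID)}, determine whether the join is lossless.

Common attributes: R1 ∩ R2 = {Branch}.
Closure of {Branch}: Branch → BCity, OpenDate applies, adding BCity, OpenDate; BCity → CName applies, adding CName; CName → CustID applies, adding CustID. So (Branch)⁺ = {BCity, OpenDate, Branch, CName, CustID}.
The closure contains neither all of R1 = {Branch, AcctNo} nor all of R2 = {BCity, OpenDate, Type, Branch, CName, CustID}, so the common attributes are not a superkey of either fragment. The join is lossy.

No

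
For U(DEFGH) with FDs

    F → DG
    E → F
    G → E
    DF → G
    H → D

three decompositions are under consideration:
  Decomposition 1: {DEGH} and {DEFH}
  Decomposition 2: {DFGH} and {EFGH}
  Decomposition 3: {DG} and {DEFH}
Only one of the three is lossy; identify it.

Decomposition 3

Decomposition 1: common = {DEH}, closure = {DEFGH} → lossless.
Decomposition 2: common = {FGH}, closure = {DEFGH} → lossless.
Decomposition 3: common = {D}, closure = {D} → lossy.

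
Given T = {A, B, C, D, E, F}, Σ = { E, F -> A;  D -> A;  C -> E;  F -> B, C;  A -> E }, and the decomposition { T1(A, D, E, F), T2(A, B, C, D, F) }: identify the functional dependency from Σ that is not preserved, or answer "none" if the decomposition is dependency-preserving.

Check C → E: no single fragment contains all of {C, E}, and the restricted closure of {C} across the fragments never reaches {E}.
E, F → A is preserved.
D → A is preserved.
F → B, C is preserved.
A → E is preserved.

C -> E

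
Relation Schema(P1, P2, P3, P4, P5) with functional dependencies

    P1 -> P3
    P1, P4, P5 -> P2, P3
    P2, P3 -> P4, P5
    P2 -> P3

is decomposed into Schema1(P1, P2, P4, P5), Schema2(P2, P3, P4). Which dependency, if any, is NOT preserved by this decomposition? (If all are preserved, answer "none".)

Check P1 → P3: no single fragment contains all of {P1, P3}, and the restricted closure of {P1} across the fragments never reaches {P3}.
P1, P4, P5 → P2, P3 is preserved.
P2, P3 → P4, P5 is preserved.
P2 → P3 is preserved.

P1 -> P3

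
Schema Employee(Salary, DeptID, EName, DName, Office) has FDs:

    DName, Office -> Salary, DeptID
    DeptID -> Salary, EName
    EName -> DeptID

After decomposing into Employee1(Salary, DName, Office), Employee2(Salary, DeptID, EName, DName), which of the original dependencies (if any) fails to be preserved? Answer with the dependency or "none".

Check DName, Office → Salary, DeptID: no single fragment contains all of {Salary, DeptID, DName, Office}, and the restricted closure of {DName, Office} across the fragments never reaches {Salary, DeptID}.
DeptID → Salary, EName is preserved.
EName → DeptID is preserved.

DName, Office -> Salary, DeptID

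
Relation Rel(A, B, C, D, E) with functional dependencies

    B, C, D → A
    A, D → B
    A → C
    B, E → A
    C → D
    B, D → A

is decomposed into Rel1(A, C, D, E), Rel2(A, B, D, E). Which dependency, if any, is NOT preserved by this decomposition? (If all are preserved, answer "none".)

none

B, C, D → A: restricted closure across fragments reaches A.
A, D → B lies within Rel2.
A → C lies within Rel1.
B, E → A lies within Rel2.
C → D lies within Rel1.
B, D → A lies within Rel2.
Every dependency is enforceable on the fragments, so the decomposition is dependency-preserving.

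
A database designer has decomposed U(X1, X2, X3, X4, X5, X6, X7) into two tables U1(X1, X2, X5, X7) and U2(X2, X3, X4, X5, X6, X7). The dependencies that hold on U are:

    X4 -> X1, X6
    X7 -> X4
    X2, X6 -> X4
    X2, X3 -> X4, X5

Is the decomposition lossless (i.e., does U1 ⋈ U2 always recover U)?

Common attributes: U1 ∩ U2 = {X2, X5, X7}.
Closure of {X2, X5, X7}: X7 → X4 applies, adding X4; X4 → X1, X6 applies, adding X1, X6. So (X2, X5, X7)⁺ = {X1, X2, X4, X5, X6, X7}.
This closure contains every attribute of U1, so U1 ∩ U2 → U1. The join is lossless.

Yes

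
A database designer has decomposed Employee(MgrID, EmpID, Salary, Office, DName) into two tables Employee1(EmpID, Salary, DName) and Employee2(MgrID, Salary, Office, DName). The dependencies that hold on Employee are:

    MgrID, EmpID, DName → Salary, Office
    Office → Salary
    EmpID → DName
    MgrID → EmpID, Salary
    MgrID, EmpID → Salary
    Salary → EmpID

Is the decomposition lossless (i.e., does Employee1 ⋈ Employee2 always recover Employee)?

Yes

Common attributes: Employee1 ∩ Employee2 = {Salary, DName}.
Closure of {Salary, DName}: Salary → EmpID applies, adding EmpID. So (Salary, DName)⁺ = {EmpID, Salary, DName}.
This closure contains every attribute of Employee1, so Employee1 ∩ Employee2 → Employee1. The join is lossless.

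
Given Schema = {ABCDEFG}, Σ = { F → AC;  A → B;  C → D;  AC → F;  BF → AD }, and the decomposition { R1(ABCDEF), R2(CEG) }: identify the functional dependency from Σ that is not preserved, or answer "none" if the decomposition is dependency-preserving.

none

F → AC lies within R1.
A → B lies within R1.
C → D lies within R1.
AC → F lies within R1.
BF → AD lies within R1.
Every dependency is enforceable on the fragments, so the decomposition is dependency-preserving.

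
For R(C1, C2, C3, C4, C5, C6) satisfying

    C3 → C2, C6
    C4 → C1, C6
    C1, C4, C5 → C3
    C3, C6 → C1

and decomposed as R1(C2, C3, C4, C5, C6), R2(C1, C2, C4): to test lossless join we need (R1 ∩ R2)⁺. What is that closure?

C1, C2, C4, C6

R1 ∩ R2 = {C2, C4}.
C4 → C1, C6 applies, adding C1, C6
Closure: {C1, C2, C4, C6}.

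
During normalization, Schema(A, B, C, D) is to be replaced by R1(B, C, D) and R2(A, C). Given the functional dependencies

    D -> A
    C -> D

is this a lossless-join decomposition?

Yes

Common attributes: R1 ∩ R2 = {C}.
Closure of {C}: C → D applies, adding D; D → A applies, adding A. So (C)⁺ = {A, C, D}.
This closure contains every attribute of R2, so R1 ∩ R2 → R2. The join is lossless.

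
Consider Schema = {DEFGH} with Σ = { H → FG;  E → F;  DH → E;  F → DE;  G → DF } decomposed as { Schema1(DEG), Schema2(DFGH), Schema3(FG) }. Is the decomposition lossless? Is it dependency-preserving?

lossless but not dependency-preserving

Lossless test (chase): Rows 2 and 3 agree on F; apply F→DE and equate their DE entries. Rows 1 and 2 agree on G; apply G→DF and equate their DF entries. Rows 1 and 2 agree on F; apply F→DE and equate their DE entries. Row 2 is now all distinguished symbols — the join is lossless.
Dependency preservation: the restricted closure of {E} across the fragments never reaches {F}, so E → F cannot be enforced without a join — not preserved.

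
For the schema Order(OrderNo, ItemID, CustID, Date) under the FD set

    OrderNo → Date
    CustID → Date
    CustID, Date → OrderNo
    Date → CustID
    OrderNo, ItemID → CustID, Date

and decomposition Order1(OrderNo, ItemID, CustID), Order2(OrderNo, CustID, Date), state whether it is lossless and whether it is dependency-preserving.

Lossless test: (OrderNo, CustID)⁺ = {OrderNo, CustID, Date}, which contains all of one fragment — lossless.
Dependency preservation: OrderNo, ItemID → CustID, Date is not contained in any single fragment, but the restricted closure of its left-hand side across the fragments still reaches the right-hand side; the remaining FDs each lie inside some fragment. All dependencies are preserved.

lossless and dependency-preserving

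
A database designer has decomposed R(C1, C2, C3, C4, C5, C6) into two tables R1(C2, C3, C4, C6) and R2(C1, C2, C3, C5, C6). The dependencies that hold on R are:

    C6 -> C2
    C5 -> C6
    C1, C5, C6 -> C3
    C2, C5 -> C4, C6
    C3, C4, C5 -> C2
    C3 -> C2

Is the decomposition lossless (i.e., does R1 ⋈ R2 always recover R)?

Common attributes: R1 ∩ R2 = {C2, C3, C6}.
No dependency enlarges {C2, C3, C6}, so (C2, C3, C6)⁺ = {C2, C3, C6}.
The closure contains neither all of R1 = {C2, C3, C4, C6} nor all of R2 = {C1, C2, C3, C5, C6}, so the common attributes are not a superkey of either fragment. The join is lossy.

No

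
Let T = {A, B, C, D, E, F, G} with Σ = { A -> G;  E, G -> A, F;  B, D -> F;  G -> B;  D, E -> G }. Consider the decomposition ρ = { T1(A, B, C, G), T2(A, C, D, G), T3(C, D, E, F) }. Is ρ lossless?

Chase test. Columns are A, B, C, D, E, F, G; row i has aⱼ where attribute j ∈ Ti, else bᵢⱼ.
Initial tableau (one row per fragment):
  row 1: a1 a2 a3 b14 b15 b16 a7
  row 2: a1 b22 a3 a4 b25 b26 a7
  row 3: b31 b32 a3 a4 a5 a6 b37
Rows 1 and 2 agree on G; apply G→B and equate their B entries.
No row becomes fully distinguished — the join is lossy.

No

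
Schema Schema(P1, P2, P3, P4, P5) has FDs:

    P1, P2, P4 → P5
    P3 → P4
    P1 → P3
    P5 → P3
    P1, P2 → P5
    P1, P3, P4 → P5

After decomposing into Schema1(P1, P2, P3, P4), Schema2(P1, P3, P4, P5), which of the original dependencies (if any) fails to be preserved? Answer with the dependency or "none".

P1, P2, P4 → P5: restricted closure across fragments reaches P5.
P3 → P4 lies within Schema1.
P1 → P3 lies within Schema1.
P5 → P3 lies within Schema2.
P1, P2 → P5: restricted closure across fragments reaches P5.
P1, P3, P4 → P5 lies within Schema2.
Every dependency is enforceable on the fragments, so the decomposition is dependency-preserving.

none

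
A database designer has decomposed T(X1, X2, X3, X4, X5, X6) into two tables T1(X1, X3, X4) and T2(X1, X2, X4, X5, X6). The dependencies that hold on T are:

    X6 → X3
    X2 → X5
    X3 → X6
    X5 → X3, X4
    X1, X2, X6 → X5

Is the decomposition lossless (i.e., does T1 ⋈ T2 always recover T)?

Common attributes: T1 ∩ T2 = {X1, X4}.
No dependency enlarges {X1, X4}, so (X1, X4)⁺ = {X1, X4}.
The closure contains neither all of T1 = {X1, X3, X4} nor all of T2 = {X1, X2, X4, X5, X6}, so the common attributes are not a superkey of either fragment. The join is lossy.

No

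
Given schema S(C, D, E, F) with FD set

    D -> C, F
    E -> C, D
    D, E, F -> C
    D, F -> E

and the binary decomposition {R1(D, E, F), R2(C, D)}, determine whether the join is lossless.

Yes

Common attributes: R1 ∩ R2 = {D}.
Closure of {D}: D → C, F applies, adding C, F; D, F → E applies, adding E. So (D)⁺ = {C, D, E, F}.
This closure contains every attribute of R1, so R1 ∩ R2 → R1. The join is lossless.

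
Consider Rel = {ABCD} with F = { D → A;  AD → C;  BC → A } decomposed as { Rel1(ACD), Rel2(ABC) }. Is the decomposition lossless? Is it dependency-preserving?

Lossless test: (AC)⁺ = {AC}, which is a superkey of neither fragment — lossy.
Dependency preservation: every FD's attributes lie within a single fragment, so each can be enforced locally — preserved.

lossy but dependency-preserving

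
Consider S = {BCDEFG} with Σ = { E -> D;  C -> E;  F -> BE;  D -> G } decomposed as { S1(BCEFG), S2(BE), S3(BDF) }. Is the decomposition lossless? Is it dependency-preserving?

lossless but not dependency-preserving

Lossless test (chase): Rows 1 and 2 agree on E; apply E→D and equate their D entries. Rows 1 and 3 agree on F; apply F→BE and equate their BE entries. Rows 1 and 2 agree on D; apply D→G and equate their G entries. Rows 1 and 3 agree on E; apply E→D and equate their D entries. Rows 1 and 3 agree on D; apply D→G and equate their G entries. Row 1 is now all distinguished symbols — the join is lossless.
Dependency preservation: the restricted closure of {E} across the fragments never reaches {D}, so E → D cannot be enforced without a join — not preserved.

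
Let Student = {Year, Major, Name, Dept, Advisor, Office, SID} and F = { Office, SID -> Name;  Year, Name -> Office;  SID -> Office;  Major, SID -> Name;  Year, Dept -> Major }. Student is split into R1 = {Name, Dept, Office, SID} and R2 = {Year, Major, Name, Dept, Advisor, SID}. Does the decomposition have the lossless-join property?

Common attributes: R1 ∩ R2 = {Name, Dept, SID}.
Closure of {Name, Dept, SID}: SID → Office applies, adding Office. So (Name, Dept, SID)⁺ = {Name, Dept, Office, SID}.
This closure contains every attribute of R1, so R1 ∩ R2 → R1. The join is lossless.

Yes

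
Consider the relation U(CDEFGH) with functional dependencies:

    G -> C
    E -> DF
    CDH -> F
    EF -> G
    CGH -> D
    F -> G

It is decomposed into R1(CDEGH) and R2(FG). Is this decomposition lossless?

No

Common attributes: R1 ∩ R2 = {G}.
Closure of {G}: G → C applies, adding C. So (G)⁺ = {CG}.
The closure contains neither all of R1 = {CDEGH} nor all of R2 = {FG}, so the common attributes are not a superkey of either fragment. The join is lossy.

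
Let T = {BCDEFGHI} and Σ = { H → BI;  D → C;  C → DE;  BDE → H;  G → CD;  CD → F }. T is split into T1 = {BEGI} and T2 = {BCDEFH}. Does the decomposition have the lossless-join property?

No

Common attributes: T1 ∩ T2 = {BE}.
No dependency enlarges {BE}, so (BE)⁺ = {BE}.
The closure contains neither all of T1 = {BEGI} nor all of T2 = {BCDEFH}, so the common attributes are not a superkey of either fragment. The join is lossy.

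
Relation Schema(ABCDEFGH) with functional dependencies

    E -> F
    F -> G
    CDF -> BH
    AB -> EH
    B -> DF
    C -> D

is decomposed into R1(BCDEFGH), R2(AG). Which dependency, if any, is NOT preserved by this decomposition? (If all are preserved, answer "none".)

AB -> EH

Check AB → EH: no single fragment contains all of {ABEH}, and the restricted closure of {AB} across the fragments never reaches {EH}.
E → F is preserved.
F → G is preserved.
CDF → BH is preserved.
B → DF is preserved.
C → D is preserved.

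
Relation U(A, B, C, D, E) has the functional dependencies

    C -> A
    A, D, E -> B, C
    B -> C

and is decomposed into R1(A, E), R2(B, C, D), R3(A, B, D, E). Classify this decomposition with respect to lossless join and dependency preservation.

lossless but not dependency-preserving

Lossless test (chase): Rows 2 and 3 agree on B; apply B→C and equate their C entries. Rows 2 and 3 agree on C; apply C→A and equate their A entries. Row 3 is now all distinguished symbols — the join is lossless.
Dependency preservation: the restricted closure of {C} across the fragments never reaches {A}, so C → A cannot be enforced without a join — not preserved.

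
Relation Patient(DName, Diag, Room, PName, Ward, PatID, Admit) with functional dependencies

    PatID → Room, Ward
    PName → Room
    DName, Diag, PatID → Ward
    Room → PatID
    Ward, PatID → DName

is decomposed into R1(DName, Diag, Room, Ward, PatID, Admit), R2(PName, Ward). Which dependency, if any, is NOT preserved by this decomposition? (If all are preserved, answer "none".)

PName → Room

Check PName → Room: no single fragment contains all of {Room, PName}, and the restricted closure of {PName} across the fragments never reaches {Room}.
PatID → Room, Ward is preserved.
DName, Diag, PatID → Ward is preserved.
Room → PatID is preserved.
Ward, PatID → DName is preserved.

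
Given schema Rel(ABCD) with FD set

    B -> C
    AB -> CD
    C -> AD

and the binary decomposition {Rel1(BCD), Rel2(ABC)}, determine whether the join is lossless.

Common attributes: Rel1 ∩ Rel2 = {BC}.
Closure of {BC}: C → AD applies, adding AD. So (BC)⁺ = {ABCD}.
This closure contains every attribute of Rel1, so Rel1 ∩ Rel2 → Rel1. The join is lossless.

Yes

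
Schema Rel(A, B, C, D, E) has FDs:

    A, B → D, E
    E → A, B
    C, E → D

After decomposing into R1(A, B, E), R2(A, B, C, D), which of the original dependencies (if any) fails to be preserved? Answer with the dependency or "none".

A, B → D, E: restricted closure across fragments reaches D, E.
E → A, B lies within R1.
C, E → D: restricted closure across fragments reaches D.
Every dependency is enforceable on the fragments, so the decomposition is dependency-preserving.

none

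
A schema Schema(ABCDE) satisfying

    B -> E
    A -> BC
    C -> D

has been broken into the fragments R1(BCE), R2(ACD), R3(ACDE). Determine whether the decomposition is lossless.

Chase test. Columns are ABCDE; row i has aⱼ where attribute j ∈ Ri, else bᵢⱼ.
Initial tableau (one row per fragment):
  row 1: b11 a2 a3 b14 a5
  row 2: a1 b22 a3 a4 b25
  row 3: a1 b32 a3 a4 a5
Rows 2 and 3 agree on A; apply A→BC and equate their BC entries.
Rows 1 and 2 agree on C; apply C→D and equate their D entries.
Rows 2 and 3 agree on B; apply B→E and equate their E entries.
No row becomes fully distinguished — the join is lossy.

No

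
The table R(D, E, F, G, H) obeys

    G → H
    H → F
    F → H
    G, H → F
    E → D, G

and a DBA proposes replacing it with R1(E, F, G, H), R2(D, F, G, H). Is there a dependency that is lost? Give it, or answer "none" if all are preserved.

E → D, G

Check E → D, G: no single fragment contains all of {D, E, G}, and the restricted closure of {E} across the fragments never reaches {D, G}.
G → H is preserved.
H → F is preserved.
F → H is preserved.
G, H → F is preserved.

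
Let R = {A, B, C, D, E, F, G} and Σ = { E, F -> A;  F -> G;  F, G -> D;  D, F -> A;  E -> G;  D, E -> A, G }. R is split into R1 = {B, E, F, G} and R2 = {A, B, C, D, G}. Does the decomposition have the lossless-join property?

Common attributes: R1 ∩ R2 = {B, G}.
No dependency enlarges {B, G}, so (B, G)⁺ = {B, G}.
The closure contains neither all of R1 = {B, E, F, G} nor all of R2 = {A, B, C, D, G}, so the common attributes are not a superkey of either fragment. The join is lossy.

No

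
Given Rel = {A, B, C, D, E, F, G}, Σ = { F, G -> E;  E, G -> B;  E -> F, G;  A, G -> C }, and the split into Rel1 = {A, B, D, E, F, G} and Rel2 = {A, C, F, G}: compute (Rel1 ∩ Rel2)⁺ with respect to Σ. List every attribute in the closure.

A, B, C, E, F, G

Rel1 ∩ Rel2 = {A, F, G}.
F, G → E applies, adding E
E, G → B applies, adding B
A, G → C applies, adding C
Closure: {A, B, C, E, F, G}.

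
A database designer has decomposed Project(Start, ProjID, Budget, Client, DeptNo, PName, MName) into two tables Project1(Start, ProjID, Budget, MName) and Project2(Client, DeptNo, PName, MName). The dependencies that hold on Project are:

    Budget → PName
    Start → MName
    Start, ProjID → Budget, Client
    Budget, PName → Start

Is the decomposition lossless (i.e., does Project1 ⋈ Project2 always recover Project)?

Common attributes: Project1 ∩ Project2 = {MName}.
No dependency enlarges {MName}, so (MName)⁺ = {MName}.
The closure contains neither all of Project1 = {Start, ProjID, Budget, MName} nor all of Project2 = {Client, DeptNo, PName, MName}, so the common attributes are not a superkey of either fragment. The join is lossy.

No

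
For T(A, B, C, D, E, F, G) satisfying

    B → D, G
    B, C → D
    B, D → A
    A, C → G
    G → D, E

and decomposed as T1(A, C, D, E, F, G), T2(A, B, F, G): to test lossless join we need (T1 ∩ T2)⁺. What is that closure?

A, D, E, F, G

T1 ∩ T2 = {A, F, G}.
G → D, E applies, adding D, E
Closure: {A, D, E, F, G}.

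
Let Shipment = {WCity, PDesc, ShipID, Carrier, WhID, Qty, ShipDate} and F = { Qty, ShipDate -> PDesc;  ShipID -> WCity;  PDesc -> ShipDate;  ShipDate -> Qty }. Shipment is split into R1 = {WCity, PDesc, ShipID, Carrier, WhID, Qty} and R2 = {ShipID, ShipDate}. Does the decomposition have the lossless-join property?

Common attributes: R1 ∩ R2 = {ShipID}.
Closure of {ShipID}: ShipID → WCity applies, adding WCity. So (ShipID)⁺ = {WCity, ShipID}.
The closure contains neither all of R1 = {WCity, PDesc, ShipID, Carrier, WhID, Qty} nor all of R2 = {ShipID, ShipDate}, so the common attributes are not a superkey of either fragment. The join is lossy.

No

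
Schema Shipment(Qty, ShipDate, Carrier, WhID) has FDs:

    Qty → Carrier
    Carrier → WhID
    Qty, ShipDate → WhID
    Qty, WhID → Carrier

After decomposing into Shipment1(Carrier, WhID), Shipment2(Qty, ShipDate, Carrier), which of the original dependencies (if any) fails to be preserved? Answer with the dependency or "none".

Qty → Carrier lies within Shipment2.
Carrier → WhID lies within Shipment1.
Qty, ShipDate → WhID: restricted closure across fragments reaches WhID.
Qty, WhID → Carrier: restricted closure across fragments reaches Carrier.
Every dependency is enforceable on the fragments, so the decomposition is dependency-preserving.

none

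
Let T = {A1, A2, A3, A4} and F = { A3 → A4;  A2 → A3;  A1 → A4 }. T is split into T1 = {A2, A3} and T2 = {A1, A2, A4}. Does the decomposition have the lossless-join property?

Common attributes: T1 ∩ T2 = {A2}.
Closure of {A2}: A2 → A3 applies, adding A3; A3 → A4 applies, adding A4. So (A2)⁺ = {A2, A3, A4}.
This closure contains every attribute of T1, so T1 ∩ T2 → T1. The join is lossless.

Yes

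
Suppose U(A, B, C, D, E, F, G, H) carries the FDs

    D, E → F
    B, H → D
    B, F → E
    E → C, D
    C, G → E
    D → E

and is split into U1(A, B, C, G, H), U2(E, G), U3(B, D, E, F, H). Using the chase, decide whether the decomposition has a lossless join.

Chase test. Columns are A, B, C, D, E, F, G, H; row i has aⱼ where attribute j ∈ Ui, else bᵢⱼ.
Initial tableau (one row per fragment):
  row 1: a1 a2 a3 b14 b15 b16 a7 a8
  row 2: b21 b22 b23 b24 a5 b26 a7 b28
  row 3: b31 a2 b33 a4 a5 a6 b37 a8
Rows 1 and 3 agree on B, H; apply B, H→D and equate their D entries.
Rows 2 and 3 agree on E; apply E→C, D and equate their C, D entries.
Rows 1 and 2 agree on D; apply D→E and equate their E entries.
Rows 1 and 2 agree on D, E; apply D, E→F and equate their F entries.
Rows 1 and 3 agree on D, E; apply D, E→F and equate their F entries.
Rows 1 and 2 agree on E; apply E→C, D and equate their C, D entries.
Row 1 is now all distinguished symbols — the join is lossless.

Yes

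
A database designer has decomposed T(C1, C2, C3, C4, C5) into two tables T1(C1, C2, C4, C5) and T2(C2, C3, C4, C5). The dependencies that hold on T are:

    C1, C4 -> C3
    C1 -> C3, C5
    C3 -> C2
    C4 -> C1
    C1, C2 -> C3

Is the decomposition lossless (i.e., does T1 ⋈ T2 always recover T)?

Common attributes: T1 ∩ T2 = {C2, C4, C5}.
Closure of {C2, C4, C5}: C4 → C1 applies, adding C1; C1, C2 → C3 applies, adding C3. So (C2, C4, C5)⁺ = {C1, C2, C3, C4, C5}.
This closure contains every attribute of T1, so T1 ∩ T2 → T1. The join is lossless.

Yes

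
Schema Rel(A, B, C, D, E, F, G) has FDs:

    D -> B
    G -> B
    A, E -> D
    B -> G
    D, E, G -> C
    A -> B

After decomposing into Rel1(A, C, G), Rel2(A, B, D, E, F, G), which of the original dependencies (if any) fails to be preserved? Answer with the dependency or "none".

D, E, G -> C

Check D, E, G → C: no single fragment contains all of {C, D, E, G}, and the restricted closure of {D, E, G} across the fragments never reaches {C}.
D → B is preserved.
G → B is preserved.
A, E → D is preserved.
B → G is preserved.
A → B is preserved.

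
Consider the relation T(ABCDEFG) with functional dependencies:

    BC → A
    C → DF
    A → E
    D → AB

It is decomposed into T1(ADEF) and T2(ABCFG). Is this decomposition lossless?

Common attributes: T1 ∩ T2 = {AF}.
Closure of {AF}: A → E applies, adding E. So (AF)⁺ = {AEF}.
The closure contains neither all of T1 = {ADEF} nor all of T2 = {ABCFG}, so the common attributes are not a superkey of either fragment. The join is lossy.

No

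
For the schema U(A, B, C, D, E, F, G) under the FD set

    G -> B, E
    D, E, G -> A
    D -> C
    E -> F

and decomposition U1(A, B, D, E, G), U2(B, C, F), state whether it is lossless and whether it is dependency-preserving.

lossy and not dependency-preserving

Lossless test: (B)⁺ = {B}, which is a superkey of neither fragment — lossy.
Dependency preservation: the restricted closure of {D} across the fragments never reaches {C}, so D → C cannot be enforced without a join — not preserved.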